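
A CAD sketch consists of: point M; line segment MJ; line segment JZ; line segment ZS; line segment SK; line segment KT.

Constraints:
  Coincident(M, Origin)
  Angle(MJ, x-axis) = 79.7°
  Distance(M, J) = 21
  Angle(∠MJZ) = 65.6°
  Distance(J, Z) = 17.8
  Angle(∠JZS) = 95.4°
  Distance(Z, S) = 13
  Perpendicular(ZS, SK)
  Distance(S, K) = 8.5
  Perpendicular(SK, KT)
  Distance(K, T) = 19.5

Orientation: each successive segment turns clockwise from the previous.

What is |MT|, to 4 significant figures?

24.80

ZS ⟂ SK, so SK runs at 150.7°; with |SK| = 8.5, K = (4.614, 3.351). The perpendicularity gives KT at right angles to SK, so KT runs at 60.70°; with |KT| = 19.5, T = (14.16, 20.36). Then |MT| = |T − M| = 24.80.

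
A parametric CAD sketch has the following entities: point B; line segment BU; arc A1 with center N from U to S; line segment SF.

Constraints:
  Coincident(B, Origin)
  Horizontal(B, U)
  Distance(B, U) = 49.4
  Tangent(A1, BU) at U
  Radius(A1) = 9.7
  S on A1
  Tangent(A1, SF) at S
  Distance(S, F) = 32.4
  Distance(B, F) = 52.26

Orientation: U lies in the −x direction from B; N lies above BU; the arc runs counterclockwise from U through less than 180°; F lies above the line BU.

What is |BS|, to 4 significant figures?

40.64

Checks: |NS| = 9.700 ✓; ∠(NS, SF) = 90.00° ✓; |SF| = 32.40 ✓; |BF| = 52.26 ✓.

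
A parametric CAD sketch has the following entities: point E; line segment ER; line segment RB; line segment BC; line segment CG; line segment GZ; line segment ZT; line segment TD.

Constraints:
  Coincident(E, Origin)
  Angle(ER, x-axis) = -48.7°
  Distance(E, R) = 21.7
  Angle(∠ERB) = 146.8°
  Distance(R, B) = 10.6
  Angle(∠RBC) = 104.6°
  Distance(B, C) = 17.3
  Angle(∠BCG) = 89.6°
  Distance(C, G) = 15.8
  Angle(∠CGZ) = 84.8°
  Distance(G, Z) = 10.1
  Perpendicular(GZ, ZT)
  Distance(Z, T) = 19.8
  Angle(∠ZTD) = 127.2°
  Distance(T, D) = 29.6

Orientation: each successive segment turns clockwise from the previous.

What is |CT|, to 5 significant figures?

9.5739

E is at the origin; ER runs at -48.7° with length 21.7, so R = (14.322, -16.302). ∠ERB = 146.8° gives RB at -81.900° from the x-axis; with |RB| = 10.6, B = (15.816, -26.797). ∠RBC = 104.6° gives BC at -157.30° from the x-axis; with |BC| = 17.3, C = (-0.14432, -33.473). ∠BCG = 89.6° gives CG at 112.30° from the x-axis; with |CG| = 15.8, G = (-6.1397, -18.855). ∠CGZ = 84.8° gives GZ at 17.100° from the x-axis; with |GZ| = 10.1, Z = (3.5138, -15.885). GZ is perpendicular to ZT, so ZT runs at -72.900°; with |ZT| = 19.8, T = (9.3358, -34.809). Then |CT| = |T − C| = 9.5739.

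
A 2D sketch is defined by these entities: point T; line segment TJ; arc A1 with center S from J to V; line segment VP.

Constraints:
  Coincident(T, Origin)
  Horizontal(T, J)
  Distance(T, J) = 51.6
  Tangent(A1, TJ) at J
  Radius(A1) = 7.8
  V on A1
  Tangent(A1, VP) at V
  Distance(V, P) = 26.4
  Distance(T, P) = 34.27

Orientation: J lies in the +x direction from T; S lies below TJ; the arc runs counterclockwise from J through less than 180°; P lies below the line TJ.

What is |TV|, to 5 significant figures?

46.191

Checks: |SV| = 7.800 ✓; ∠(SV, VP) = 90.00° ✓; |VP| = 26.40 ✓; |TP| = 34.27 ✓.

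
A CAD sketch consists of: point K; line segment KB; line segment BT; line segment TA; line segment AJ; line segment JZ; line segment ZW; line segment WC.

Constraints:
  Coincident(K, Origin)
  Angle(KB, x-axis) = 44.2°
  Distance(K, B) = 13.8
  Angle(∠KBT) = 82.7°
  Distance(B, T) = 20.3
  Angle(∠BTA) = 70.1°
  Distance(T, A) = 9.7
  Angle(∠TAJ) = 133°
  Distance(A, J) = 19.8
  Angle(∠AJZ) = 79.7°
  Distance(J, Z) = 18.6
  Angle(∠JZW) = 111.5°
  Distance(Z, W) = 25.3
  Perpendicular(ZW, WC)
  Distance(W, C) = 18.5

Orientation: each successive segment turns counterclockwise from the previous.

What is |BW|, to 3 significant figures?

22.0

K is at the origin; KB runs at 44.2° with length 13.8, so B = (9.89, 9.62). ∠KBT = 82.7° gives BT at 142° from the x-axis; with |BT| = 20.3, T = (-5.99, 22.3). ∠BTA = 70.1° gives TA at -109° from the x-axis; with |TA| = 9.7, A = (-9.09, 13.1). ∠TAJ = 133.0° gives AJ at -61.6° from the x-axis; with |AJ| = 19.8, J = (0.330, -4.35). ∠AJZ = 79.7° gives JZ at 38.7° from the x-axis; with |JZ| = 18.6, Z = (14.8, 7.28). ∠JZW = 111.5° gives ZW at 107° from the x-axis; with |ZW| = 25.3, W = (7.36, 31.4). Then |BW| = |W − B| = 22.0.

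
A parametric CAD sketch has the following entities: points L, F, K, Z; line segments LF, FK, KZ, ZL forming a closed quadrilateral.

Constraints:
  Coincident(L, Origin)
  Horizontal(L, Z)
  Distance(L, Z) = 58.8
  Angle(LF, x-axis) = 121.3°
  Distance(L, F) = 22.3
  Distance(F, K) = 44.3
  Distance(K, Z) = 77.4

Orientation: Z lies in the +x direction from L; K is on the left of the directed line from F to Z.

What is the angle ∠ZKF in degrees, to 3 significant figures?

67.4°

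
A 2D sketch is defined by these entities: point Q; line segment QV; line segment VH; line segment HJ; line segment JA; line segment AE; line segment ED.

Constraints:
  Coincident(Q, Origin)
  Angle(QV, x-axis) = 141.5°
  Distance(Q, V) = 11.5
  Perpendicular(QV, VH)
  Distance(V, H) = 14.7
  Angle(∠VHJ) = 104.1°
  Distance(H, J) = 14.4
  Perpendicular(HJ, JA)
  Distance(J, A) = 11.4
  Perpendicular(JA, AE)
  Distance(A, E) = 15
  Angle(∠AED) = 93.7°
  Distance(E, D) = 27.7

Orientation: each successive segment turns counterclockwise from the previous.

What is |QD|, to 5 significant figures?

34.759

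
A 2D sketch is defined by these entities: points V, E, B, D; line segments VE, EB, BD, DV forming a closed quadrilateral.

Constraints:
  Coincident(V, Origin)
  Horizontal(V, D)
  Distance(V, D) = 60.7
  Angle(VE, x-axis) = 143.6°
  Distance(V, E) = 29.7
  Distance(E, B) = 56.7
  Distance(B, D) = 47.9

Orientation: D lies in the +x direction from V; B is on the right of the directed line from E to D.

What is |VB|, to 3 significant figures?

27.4

Checks: |EB| = 56.70 ✓; |BD| = 47.90 ✓.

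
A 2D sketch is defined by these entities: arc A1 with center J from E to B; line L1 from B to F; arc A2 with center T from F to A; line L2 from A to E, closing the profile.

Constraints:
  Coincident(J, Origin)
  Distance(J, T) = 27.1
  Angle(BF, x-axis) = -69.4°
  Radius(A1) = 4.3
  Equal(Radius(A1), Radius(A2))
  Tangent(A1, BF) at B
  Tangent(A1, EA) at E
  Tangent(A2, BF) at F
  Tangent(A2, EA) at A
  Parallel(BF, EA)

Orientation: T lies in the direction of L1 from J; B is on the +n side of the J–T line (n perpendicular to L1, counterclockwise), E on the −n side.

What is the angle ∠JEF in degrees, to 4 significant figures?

72.39°

The slot axis is L1's direction at -69.4°, so u = (cos -69.4°, sin -69.4°) = (0.3518, -0.9361) and n = (−sin -69.4°, cos -69.4°) = (0.9361, 0.3518). J is at the origin and T lies 27.1 along u from J, so T = 27.1·u = (9.535, -25.37). Tangency of A1 to both parallel lines with radius 4.3 puts B and E at J ± 4.3·n: B = (4.025, 1.513), E = (-4.025, -1.513). Equal radii place F and A the same way about T: F = T + 4.3·n = (13.56, -23.85), A = T − 4.3·n = (5.510, -26.88). Then cos ∠JEF = EJ·EF / (|EJ||EF|), giving 72.39°.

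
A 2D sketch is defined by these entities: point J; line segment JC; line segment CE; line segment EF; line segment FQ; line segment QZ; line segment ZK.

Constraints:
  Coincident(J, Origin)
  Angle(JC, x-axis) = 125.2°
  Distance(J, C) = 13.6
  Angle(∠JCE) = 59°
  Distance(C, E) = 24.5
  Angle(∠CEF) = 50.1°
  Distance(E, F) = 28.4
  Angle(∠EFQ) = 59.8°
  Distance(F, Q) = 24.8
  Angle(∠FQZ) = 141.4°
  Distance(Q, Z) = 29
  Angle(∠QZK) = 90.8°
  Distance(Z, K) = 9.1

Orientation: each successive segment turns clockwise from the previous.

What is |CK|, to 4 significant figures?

30.60

J is at the origin; JC runs at 125.2° with length 13.6, so C = (-7.839, 11.11). ∠JCE = 59.0° gives CE at 4.200° from the x-axis; with |CE| = 24.5, E = (16.59, 12.91). ∠CEF = 50.1° gives EF at -125.7° from the x-axis; with |EF| = 28.4, F = (0.02215, -10.16). ∠EFQ = 59.8° gives FQ at 114.1° from the x-axis; with |FQ| = 24.8, Q = (-10.10, 12.48). ∠FQZ = 141.4° gives QZ at 75.50° from the x-axis; with |QZ| = 29.0, Z = (-2.843, 40.56). ∠QZK = 90.8° gives ZK at -13.70° from the x-axis; with |ZK| = 9.1, K = (5.998, 38.40). Then |CK| = |K − C| = 30.60.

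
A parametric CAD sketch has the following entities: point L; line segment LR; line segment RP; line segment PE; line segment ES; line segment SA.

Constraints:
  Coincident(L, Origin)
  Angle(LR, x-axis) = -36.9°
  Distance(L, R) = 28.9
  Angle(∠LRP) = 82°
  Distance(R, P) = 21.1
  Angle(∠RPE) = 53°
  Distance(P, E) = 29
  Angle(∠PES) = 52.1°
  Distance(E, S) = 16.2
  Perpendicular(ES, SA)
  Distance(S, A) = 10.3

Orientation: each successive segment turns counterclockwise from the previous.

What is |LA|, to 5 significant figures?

24.376

L is at the origin; LR runs at -36.9° with length 28.9, so R = (23.111, -17.352). ∠LRP = 82.0° gives RP at 61.100° from the x-axis; with |RP| = 21.1, P = (33.308, 1.1202). ∠RPE = 53.0° gives PE at -171.90° from the x-axis; with |PE| = 29.0, E = (4.5975, -2.9660). ∠PES = 52.1° gives ES at -44.000° from the x-axis; with |ES| = 16.2, S = (16.251, -14.219). The perpendicularity gives SA at right angles to ES, so SA runs at 46.000°; with |SA| = 10.3, A = (23.406, -6.8102). Then |LA| = |A − L| = 24.376.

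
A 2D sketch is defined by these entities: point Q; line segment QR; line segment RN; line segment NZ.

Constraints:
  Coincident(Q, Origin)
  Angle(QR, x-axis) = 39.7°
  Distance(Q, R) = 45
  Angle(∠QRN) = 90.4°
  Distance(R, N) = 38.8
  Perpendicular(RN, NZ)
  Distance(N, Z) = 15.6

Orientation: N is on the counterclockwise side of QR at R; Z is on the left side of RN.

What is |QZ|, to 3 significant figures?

48.9

Q is at the origin; QR runs at 39.7° with length 45.0, so R = 45.0·(cos 39.7°, sin 39.7°) = (34.6, 28.7). ∠QRN = 90.4°, so RN runs at 39.7° + (180° − 90.4°) = 129° from the x-axis; with |RN| = 38.8, N = R + 38.8·(cos 129°, sin 129°) = (10.0, 58.8). RN ⟂ NZ; with |NZ| = 15.6 on the left of RN, Z = N + 15.6·(-0.774, -0.633) = (-2.02, 48.9). Then |QZ| = |Z − Q| = 48.9.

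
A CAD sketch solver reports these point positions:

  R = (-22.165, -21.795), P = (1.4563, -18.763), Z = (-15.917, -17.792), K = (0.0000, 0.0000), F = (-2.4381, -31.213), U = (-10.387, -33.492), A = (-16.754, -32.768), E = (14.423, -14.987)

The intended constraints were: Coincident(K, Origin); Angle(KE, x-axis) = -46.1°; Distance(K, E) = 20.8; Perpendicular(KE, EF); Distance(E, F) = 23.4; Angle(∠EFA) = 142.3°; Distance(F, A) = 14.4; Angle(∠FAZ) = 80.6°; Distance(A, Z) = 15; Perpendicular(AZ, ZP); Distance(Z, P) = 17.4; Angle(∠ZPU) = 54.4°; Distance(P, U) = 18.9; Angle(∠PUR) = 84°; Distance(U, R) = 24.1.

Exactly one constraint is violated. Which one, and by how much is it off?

Distance(U, R) = 24.1 — off by 7.50.

K = (0.00, 0.00) ✓; KE at -46.10° ✓; |KE| = 20.80 ✓; ∠(KE, EF) = 90.00° ✓; |EF| = 23.40 ✓; ∠EFA = 142.3° ✓; |FA| = 14.40 ✓; ∠FAZ = 80.60° ✓; |AZ| = 15.00 ✓; ∠(AZ, ZP) = 90.00° ✓; |ZP| = 17.40 ✓; ∠ZPU = 54.40° ✓; |PU| = 18.90 ✓; ∠PUR = 84.00° ✓; |UR| = 16.60 ✗.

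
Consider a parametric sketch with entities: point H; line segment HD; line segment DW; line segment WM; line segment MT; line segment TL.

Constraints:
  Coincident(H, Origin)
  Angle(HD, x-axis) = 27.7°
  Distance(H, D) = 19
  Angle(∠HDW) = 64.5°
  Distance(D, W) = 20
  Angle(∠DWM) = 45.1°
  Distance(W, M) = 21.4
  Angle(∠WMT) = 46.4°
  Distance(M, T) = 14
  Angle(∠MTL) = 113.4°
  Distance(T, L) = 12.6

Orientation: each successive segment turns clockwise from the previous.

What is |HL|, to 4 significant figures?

22.67

H is at the origin; HD runs at 27.7° with length 19.0, so D = (16.82, 8.832). ∠HDW = 64.5° gives DW at -87.80° from the x-axis; with |DW| = 20.0, W = (17.59, -11.15). ∠DWM = 45.1° gives WM at 137.3° from the x-axis; with |WM| = 21.4, M = (1.863, 3.359). ∠WMT = 46.4° gives MT at 3.700° from the x-axis; with |MT| = 14.0, T = (15.83, 4.263). ∠MTL = 113.4° gives TL at -62.90° from the x-axis; with |TL| = 12.6, L = (21.57, -6.954). Then |HL| = |L − H| = 22.67.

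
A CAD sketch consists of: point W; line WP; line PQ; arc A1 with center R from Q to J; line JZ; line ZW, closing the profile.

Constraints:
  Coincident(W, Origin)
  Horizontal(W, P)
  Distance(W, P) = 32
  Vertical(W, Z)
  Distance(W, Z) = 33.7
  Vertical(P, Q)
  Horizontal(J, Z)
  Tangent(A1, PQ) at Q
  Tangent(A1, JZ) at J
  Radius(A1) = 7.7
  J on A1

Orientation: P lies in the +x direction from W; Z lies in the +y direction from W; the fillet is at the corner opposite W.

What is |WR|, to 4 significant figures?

35.59

W is at the origin; WP is horizontal with |WP| = 32.0 and P on the +x side, so P = (32.00, 0.000). W and Z share the same x with |WZ| = 33.7 and Z on the +y side, so Z = (0.000, 33.70). The virtual corner opposite W is at (32.00, 33.70). Since A1 is tangent to PQ there, RQ ⟂ PQ and the tangent condition forces RJ to be normal to JZ, with radius 7.7, so the center R sits 7.7 in from both sides at R = (24.30, 26.00). Then |WR| = |R − W| = 35.59.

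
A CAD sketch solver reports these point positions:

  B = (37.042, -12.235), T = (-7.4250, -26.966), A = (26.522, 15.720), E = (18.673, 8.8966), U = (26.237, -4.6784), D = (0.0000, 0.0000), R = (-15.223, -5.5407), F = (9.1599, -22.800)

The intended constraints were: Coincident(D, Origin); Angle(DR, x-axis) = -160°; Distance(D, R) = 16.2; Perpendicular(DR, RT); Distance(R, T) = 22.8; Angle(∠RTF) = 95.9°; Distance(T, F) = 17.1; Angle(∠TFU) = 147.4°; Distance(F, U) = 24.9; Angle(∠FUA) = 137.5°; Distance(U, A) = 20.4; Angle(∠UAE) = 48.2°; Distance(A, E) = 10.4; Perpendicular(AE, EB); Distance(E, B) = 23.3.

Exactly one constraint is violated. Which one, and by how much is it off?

Distance(E, B) = 23.3 — off by 4.70.

D = (0.00, 0.00) ✓; DR at -160.0° ✓; |DR| = 16.20 ✓; ∠(DR, RT) = 90.00° ✓; |RT| = 22.80 ✓; ∠RTF = 95.90° ✓; |TF| = 17.10 ✓; ∠TFU = 147.4° ✓; |FU| = 24.90 ✓; ∠FUA = 137.5° ✓; |UA| = 20.40 ✓; ∠UAE = 48.20° ✓; |AE| = 10.40 ✓; ∠(AE, EB) = 90.00° ✓; |EB| = 28.00 ✗.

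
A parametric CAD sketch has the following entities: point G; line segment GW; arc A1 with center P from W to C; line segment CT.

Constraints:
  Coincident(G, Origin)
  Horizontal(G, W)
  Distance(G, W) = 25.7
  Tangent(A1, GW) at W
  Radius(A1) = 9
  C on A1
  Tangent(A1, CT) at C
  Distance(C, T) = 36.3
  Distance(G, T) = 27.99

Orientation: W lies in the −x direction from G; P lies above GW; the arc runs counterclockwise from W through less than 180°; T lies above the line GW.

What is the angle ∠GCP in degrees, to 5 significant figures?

139.85°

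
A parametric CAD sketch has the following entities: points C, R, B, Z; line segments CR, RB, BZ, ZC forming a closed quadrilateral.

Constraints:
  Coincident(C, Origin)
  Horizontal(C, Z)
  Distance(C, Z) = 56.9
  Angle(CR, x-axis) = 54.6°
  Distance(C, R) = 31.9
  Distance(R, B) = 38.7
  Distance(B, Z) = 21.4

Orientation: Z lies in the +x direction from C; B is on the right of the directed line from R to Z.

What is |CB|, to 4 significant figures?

37.88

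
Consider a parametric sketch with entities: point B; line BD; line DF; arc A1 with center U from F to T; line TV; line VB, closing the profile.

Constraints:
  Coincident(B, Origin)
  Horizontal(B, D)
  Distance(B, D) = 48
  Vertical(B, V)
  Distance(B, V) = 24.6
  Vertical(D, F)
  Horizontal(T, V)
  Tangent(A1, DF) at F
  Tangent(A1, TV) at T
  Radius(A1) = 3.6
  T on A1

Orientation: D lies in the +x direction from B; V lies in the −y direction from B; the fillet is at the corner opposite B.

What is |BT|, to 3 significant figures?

50.8

B is at the origin; BD is horizontal with |BD| = 48.0 and D on the +x side, so D = (48.0, 0.00). B and V share the same x with |BV| = 24.6 and V on the −y side, so V = (0.00, -24.6). The virtual corner opposite B is at (48.0, -24.6). The tangent condition forces UF to be normal to DF and since A1 is tangent to TV there, UT ⟂ TV, with radius 3.6, so the center U sits 3.6 in from both sides at U = (44.4, -21.0). That places the tangent points at F = (48.0, -21.0) on DF and T = (44.4, -24.6) on TV. Then |BT| = |T − B| = 50.8.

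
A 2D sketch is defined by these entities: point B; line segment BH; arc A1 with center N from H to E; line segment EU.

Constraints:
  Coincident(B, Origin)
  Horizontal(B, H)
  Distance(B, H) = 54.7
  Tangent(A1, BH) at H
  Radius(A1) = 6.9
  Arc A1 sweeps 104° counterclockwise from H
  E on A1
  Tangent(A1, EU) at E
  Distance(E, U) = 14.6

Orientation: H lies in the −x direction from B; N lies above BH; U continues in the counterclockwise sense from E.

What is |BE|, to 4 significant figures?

48.76

B is at the origin; BH is horizontal with |BH| = 54.7 and H on the −x side, so H = (-54.70, 0.000). The tangent condition forces NH to be normal to BH, so N = H + (0, 6.9) = (-54.70, 6.900). On A1, H sits at bearing -90° from N; a 104° counterclockwise sweep puts E at bearing 14°, so E = N + 6.9·(cos 14°, sin 14°) = (-48.00, 8.569). Then |BE| = |E − B| = 48.76.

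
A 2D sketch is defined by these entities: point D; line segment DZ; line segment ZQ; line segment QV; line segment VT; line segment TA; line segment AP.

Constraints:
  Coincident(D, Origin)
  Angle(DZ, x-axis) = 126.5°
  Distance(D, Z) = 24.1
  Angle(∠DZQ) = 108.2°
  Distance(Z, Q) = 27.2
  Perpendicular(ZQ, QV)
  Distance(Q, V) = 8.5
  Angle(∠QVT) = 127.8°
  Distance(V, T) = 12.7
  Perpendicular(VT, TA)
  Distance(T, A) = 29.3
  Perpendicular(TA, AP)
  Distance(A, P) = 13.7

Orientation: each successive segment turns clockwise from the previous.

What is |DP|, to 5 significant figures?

42.005

D is at the origin; DZ runs at 126.5° with length 24.1, so Z = (-14.335, 19.373). ∠DZQ = 108.2° gives ZQ at 54.700° from the x-axis; with |ZQ| = 27.2, Q = (1.3825, 41.572). ZQ is perpendicular to QV, so QV runs at -35.300°; with |QV| = 8.5, V = (8.3197, 36.660). ∠QVT = 127.8° gives VT at -87.500° from the x-axis; with |VT| = 12.7, T = (8.8736, 23.972). The perpendicularity gives TA at right angles to VT, so TA runs at -177.50°; with |TA| = 29.3, A = (-20.398, 22.694). TA ⟂ AP, so AP runs at 92.500°; with |AP| = 13.7, P = (-20.996, 36.381). Then |DP| = |P − D| = 42.005.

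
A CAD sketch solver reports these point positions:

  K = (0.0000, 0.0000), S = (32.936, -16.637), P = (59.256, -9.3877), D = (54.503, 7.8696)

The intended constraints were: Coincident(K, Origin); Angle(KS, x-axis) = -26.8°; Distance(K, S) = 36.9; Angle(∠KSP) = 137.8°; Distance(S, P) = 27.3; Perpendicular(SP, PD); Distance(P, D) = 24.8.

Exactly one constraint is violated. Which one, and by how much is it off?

Distance(P, D) = 24.8 — off by 6.90.

K = (0.00, 0.00) ✓; KS at -26.80° ✓; |KS| = 36.90 ✓; ∠KSP = 137.8° ✓; |SP| = 27.30 ✓; ∠(SP, PD) = 90.00° ✓; |PD| = 17.90 ✗.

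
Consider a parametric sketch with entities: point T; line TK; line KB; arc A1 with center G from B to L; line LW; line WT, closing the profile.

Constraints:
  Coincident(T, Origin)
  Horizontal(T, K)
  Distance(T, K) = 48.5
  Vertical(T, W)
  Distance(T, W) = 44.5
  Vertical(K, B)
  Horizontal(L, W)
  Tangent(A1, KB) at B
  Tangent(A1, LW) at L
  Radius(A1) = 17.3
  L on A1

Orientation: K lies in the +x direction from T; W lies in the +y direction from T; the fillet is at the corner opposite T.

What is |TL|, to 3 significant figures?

54.3

The virtual corner opposite T is at (48.5, 44.5). A1 meets KB tangentially, so GB is at right angles to KB and tangency of A1 to LW means the radius GL is perpendicular to LW, with radius 17.3, so the center G sits 17.3 in from both sides at G = (31.2, 27.2). That places the tangent points at B = (48.5, 27.2) on KB and L = (31.2, 44.5) on LW. Then |TL| = |L − T| = 54.3.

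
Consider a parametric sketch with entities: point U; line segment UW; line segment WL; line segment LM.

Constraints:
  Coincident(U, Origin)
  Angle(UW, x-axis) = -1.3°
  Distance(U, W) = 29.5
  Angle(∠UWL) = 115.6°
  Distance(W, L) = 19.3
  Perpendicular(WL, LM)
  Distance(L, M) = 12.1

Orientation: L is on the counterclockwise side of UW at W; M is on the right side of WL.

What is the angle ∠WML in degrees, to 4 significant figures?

57.91°

U is at the origin; UW runs at -1.3° with length 29.5, so W = 29.5·(cos -1.3°, sin -1.3°) = (29.49, -0.6693). ∠UWL = 115.6°, so WL runs at -1.3° + (180° − 115.6°) = 63.10° from the x-axis; with |WL| = 19.3, L = W + 19.3·(cos 63.10°, sin 63.10°) = (38.22, 16.54). The perpendicularity gives LM at right angles to WL; with |LM| = 12.1 on the right of WL, M = L + 12.1·(0.8918, -0.4524) = (49.02, 11.07). Then cos ∠WML = MW·ML / (|MW||ML|), giving 57.91°.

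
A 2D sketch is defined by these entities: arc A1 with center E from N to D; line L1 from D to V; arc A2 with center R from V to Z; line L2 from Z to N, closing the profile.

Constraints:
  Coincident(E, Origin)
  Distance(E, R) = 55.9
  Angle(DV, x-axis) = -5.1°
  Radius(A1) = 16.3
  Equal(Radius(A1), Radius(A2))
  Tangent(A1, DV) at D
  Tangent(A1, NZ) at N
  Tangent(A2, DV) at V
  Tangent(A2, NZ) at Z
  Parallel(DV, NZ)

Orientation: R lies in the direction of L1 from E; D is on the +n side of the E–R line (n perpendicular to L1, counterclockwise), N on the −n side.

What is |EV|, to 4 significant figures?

58.23

The slot axis is L1's direction at -5.1°, so u = (cos -5.1°, sin -5.1°) = (0.9960, -0.08889) and n = (−sin -5.1°, cos -5.1°) = (0.08889, 0.9960). E is at the origin and R lies 55.9 along u from E, so R = 55.9·u = (55.68, -4.969). Tangency of A1 to both parallel lines with radius 16.3 puts D and N at E ± 16.3·n: D = (1.449, 16.24), N = (-1.449, -16.24). Equal radii place V and Z the same way about R: V = R + 16.3·n = (57.13, 11.27), Z = R − 16.3·n = (54.23, -21.20). Then |EV| = |V − E| = 58.23.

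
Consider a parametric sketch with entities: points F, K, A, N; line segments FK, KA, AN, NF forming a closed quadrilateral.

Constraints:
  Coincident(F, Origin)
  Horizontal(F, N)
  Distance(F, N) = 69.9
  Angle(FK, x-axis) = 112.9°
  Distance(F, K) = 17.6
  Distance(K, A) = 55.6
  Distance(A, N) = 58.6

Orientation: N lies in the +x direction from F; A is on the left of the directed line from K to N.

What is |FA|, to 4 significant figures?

62.09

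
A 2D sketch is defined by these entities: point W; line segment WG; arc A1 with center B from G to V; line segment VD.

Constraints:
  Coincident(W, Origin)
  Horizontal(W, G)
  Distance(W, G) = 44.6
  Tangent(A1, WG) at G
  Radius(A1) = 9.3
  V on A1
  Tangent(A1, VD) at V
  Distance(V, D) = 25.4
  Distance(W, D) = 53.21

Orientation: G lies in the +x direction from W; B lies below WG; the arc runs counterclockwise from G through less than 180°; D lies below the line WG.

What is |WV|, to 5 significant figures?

37.004

Checks: |WG| = 44.60 ✓; |BV| = 9.300 ✓; ∠(BV, VD) = 90.00° ✓; |VD| = 25.40 ✓; |WD| = 53.21 ✓.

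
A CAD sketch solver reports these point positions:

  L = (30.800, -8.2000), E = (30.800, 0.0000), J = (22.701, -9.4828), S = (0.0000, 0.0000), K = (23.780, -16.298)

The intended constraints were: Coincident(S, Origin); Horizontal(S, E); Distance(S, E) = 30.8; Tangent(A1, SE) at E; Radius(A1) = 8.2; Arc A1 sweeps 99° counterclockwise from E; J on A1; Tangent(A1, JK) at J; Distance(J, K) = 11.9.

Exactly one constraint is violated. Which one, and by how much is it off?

Distance(J, K) = 11.9 — off by 5.00.

S = (0.00, 0.00) ✓; S.y = 0.00, E.y = 0.00 ✓; |SE| = 30.80 ✓; ∠(LE, ES) = 90.00° ✓; |LE| = 8.200 ✓; bearing(L→J) − bearing(L→E) = 99.00° ✓; |LJ| = 8.200 ✓; ∠(LJ, JK) = 90.00° ✓; |JK| = 6.900 ✗.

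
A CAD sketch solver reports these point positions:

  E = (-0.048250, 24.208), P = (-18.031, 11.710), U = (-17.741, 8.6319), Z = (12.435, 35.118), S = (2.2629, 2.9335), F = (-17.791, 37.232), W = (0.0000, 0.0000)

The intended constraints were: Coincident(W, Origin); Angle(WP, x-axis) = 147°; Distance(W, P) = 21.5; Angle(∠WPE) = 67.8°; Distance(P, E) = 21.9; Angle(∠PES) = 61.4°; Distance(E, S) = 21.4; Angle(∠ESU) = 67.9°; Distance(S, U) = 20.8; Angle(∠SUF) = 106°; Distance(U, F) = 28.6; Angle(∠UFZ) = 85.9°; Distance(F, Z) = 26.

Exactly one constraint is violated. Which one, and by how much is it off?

Distance(F, Z) = 26 — off by 4.30.

W = (0.00, 0.00) ✓; WP at 147.0° ✓; |WP| = 21.50 ✓; ∠WPE = 67.80° ✓; |PE| = 21.90 ✓; ∠PES = 61.40° ✓; |ES| = 21.40 ✓; ∠ESU = 67.90° ✓; |SU| = 20.80 ✓; ∠SUF = 106.0° ✓; |UF| = 28.60 ✓; ∠UFZ = 85.90° ✓; |FZ| = 30.30 ✗.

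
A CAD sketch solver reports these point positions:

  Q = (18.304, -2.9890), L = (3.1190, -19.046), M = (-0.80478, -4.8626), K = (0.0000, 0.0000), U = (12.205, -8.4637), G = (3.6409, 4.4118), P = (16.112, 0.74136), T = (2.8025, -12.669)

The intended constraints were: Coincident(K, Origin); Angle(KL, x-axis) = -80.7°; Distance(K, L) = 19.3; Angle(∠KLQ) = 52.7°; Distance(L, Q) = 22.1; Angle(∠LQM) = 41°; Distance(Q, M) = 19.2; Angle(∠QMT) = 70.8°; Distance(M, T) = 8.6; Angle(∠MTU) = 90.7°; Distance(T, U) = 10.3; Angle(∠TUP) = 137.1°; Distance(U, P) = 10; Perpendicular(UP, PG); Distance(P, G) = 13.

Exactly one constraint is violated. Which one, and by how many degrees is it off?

Perpendicular(UP, PG) — off by 6.60°.

K = (0.00, 0.00) ✓; KL at -80.70° ✓; |KL| = 19.30 ✓; ∠KLQ = 52.70° ✓; |LQ| = 22.10 ✓; ∠LQM = 41.00° ✓; |QM| = 19.20 ✓; ∠QMT = 70.80° ✓; |MT| = 8.600 ✓; ∠MTU = 90.70° ✓; |TU| = 10.30 ✓; ∠TUP = 137.1° ✓; |UP| = 10.00 ✓; ∠(UP, PG) = 96.60° ✗; |PG| = 13.00 ✓.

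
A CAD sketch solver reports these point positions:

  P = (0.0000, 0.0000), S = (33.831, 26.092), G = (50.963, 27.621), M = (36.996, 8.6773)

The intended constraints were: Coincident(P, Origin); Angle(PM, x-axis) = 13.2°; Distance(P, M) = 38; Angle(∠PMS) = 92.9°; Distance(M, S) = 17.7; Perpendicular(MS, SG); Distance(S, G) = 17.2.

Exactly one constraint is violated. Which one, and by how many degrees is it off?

Perpendicular(MS, SG) — off by 5.20°.

P = (0.00, 0.00) ✓; PM at 13.20° ✓; |PM| = 38.00 ✓; ∠PMS = 92.90° ✓; |MS| = 17.70 ✓; ∠(MS, SG) = 95.20° ✗; |SG| = 17.20 ✓.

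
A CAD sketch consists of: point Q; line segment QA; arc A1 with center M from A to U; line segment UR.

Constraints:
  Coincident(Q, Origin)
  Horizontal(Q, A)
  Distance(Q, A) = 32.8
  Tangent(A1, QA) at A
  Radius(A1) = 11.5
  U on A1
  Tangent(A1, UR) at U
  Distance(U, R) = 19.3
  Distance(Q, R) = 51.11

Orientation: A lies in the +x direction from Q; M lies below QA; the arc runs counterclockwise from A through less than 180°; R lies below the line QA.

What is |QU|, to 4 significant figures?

31.85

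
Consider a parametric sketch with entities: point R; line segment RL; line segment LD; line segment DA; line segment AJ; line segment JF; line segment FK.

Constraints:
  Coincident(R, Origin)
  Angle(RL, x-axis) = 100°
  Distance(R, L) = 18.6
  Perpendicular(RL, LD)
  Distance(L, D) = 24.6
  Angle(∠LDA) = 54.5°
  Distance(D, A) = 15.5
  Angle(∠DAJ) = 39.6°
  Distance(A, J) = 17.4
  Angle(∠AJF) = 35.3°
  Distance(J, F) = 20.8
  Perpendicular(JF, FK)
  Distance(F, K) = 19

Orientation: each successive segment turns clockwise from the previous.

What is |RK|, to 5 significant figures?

13.740

R is at the origin; RL runs at 100.0° with length 18.6, so L = (-3.2299, 18.317). RL ⟂ LD, so LD runs at 10.000°; with |LD| = 24.6, D = (20.996, 22.589). ∠LDA = 54.5° gives DA at -115.50° from the x-axis; with |DA| = 15.5, A = (14.323, 8.5991). ∠DAJ = 39.6° gives AJ at 104.10° from the x-axis; with |AJ| = 17.4, J = (10.085, 25.475). ∠AJF = 35.3° gives JF at -40.600° from the x-axis; with |JF| = 20.8, F = (25.877, 11.939). JF is perpendicular to FK, so FK runs at -130.60°; with |FK| = 19.0, K = (13.513, -2.4874). Then |RK| = |K − R| = 13.740.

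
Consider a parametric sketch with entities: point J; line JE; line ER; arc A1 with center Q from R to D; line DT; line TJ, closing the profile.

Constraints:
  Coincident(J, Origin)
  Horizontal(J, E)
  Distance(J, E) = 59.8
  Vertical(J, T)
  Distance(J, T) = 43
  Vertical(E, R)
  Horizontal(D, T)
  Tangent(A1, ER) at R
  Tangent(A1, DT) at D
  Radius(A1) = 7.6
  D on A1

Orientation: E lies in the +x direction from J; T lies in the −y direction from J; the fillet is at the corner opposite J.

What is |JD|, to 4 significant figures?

67.63

J is at the origin; JE is horizontal with |JE| = 59.8 and E on the +x side, so E = (59.80, 0.000). J and T share the same x with |JT| = 43.0 and T on the −y side, so T = (0.000, -43.00). The virtual corner opposite J is at (59.80, -43.00). Since A1 is tangent to ER there, QR ⟂ ER and tangency of A1 to DT means the radius QD is perpendicular to DT, with radius 7.6, so the center Q sits 7.6 in from both sides at Q = (52.20, -35.40). That places the tangent points at R = (59.80, -35.40) on ER and D = (52.20, -43.00) on DT. Then |JD| = |D − J| = 67.63.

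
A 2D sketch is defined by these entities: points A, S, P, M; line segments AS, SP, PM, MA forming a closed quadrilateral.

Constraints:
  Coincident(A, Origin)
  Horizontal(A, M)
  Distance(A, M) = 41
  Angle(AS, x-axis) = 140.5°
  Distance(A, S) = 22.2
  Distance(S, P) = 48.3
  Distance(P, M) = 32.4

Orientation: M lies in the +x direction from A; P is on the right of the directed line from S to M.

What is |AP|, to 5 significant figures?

26.394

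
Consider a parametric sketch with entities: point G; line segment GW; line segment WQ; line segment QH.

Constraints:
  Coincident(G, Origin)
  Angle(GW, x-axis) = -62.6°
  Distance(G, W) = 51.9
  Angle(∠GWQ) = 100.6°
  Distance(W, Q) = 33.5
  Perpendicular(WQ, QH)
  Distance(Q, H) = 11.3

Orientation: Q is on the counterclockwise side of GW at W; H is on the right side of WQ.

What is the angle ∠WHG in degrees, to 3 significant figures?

36.7°

G is at the origin; GW runs at -62.6° with length 51.9, so W = 51.9·(cos -62.6°, sin -62.6°) = (23.9, -46.1). ∠GWQ = 100.6°, so WQ runs at -62.6° + (180° − 100.6°) = 16.8° from the x-axis; with |WQ| = 33.5, Q = W + 33.5·(cos 16.8°, sin 16.8°) = (56.0, -36.4). WQ ⟂ QH; with |QH| = 11.3 on the right of WQ, H = Q + 11.3·(0.289, -0.957) = (59.2, -47.2). Then cos ∠WHG = HW·HG / (|HW||HG|), giving 36.7°.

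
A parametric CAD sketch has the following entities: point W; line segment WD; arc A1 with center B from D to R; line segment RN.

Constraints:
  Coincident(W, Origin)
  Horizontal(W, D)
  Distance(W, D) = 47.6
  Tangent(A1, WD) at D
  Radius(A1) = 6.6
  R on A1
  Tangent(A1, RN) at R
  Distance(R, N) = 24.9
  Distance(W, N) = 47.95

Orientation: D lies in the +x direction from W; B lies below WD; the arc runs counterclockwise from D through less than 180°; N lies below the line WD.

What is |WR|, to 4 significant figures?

41.46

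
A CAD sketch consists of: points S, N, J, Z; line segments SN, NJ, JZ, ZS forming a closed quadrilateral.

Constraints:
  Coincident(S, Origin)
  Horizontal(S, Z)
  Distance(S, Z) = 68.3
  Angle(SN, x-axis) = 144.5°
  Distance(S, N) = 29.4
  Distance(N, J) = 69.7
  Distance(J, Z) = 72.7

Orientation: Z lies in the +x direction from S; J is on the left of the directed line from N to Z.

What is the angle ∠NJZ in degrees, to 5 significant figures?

82.376°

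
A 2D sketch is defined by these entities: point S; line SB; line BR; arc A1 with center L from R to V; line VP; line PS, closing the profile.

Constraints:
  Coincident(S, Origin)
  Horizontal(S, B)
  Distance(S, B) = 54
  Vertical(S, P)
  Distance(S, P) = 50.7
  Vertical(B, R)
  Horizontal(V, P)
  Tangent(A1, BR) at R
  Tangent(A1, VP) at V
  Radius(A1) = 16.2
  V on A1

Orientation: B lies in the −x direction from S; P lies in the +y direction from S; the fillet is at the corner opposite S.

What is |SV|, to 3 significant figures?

63.2

The virtual corner opposite S is at (-54.0, 50.7). A1 meets BR tangentially, so LR is at right angles to BR and since A1 is tangent to VP there, LV ⟂ VP, with radius 16.2, so the center L sits 16.2 in from both sides at L = (-37.8, 34.5). That places the tangent points at R = (-54.0, 34.5) on BR and V = (-37.8, 50.7) on VP. Then |SV| = |V − S| = 63.2.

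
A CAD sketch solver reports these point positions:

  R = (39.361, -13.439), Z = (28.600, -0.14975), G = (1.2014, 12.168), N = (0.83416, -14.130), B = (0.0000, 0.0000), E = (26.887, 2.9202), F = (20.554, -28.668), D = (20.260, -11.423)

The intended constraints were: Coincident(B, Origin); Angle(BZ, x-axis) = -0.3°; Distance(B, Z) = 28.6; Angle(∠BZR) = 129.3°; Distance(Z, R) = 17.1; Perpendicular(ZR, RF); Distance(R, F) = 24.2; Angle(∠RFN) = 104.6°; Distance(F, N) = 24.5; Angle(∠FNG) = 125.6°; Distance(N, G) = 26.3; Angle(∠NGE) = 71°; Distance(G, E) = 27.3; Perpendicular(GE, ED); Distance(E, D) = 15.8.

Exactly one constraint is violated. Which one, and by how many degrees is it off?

Perpendicular(GE, ED) — off by 5.00°.

B = (0.00, 0.00) ✓; BZ at -0.3000° ✓; |BZ| = 28.60 ✓; ∠BZR = 129.3° ✓; |ZR| = 17.10 ✓; ∠(ZR, RF) = 90.00° ✓; |RF| = 24.20 ✓; ∠RFN = 104.6° ✓; |FN| = 24.50 ✓; ∠FNG = 125.6° ✓; |NG| = 26.30 ✓; ∠NGE = 71.00° ✓; |GE| = 27.30 ✓; ∠(GE, ED) = 95.00° ✗; |ED| = 15.80 ✓.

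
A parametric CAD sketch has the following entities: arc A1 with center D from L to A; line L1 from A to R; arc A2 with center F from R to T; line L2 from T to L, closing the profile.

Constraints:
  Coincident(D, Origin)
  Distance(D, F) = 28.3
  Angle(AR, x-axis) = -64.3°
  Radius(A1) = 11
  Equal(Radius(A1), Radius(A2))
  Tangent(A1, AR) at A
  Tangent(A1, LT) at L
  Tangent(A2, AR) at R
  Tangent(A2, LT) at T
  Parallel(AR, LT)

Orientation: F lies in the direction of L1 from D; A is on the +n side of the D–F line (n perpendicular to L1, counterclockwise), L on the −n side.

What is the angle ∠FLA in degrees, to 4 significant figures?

68.76°

D is at the origin and F lies 28.3 along u from D, so F = 28.3·u = (12.27, -25.50). Tangency of A1 to both parallel lines with radius 11.0 puts A and L at D ± 11.0·n: A = (9.912, 4.770), L = (-9.912, -4.770). Then cos ∠FLA = LF·LA / (|LF||LA|), giving 68.76°.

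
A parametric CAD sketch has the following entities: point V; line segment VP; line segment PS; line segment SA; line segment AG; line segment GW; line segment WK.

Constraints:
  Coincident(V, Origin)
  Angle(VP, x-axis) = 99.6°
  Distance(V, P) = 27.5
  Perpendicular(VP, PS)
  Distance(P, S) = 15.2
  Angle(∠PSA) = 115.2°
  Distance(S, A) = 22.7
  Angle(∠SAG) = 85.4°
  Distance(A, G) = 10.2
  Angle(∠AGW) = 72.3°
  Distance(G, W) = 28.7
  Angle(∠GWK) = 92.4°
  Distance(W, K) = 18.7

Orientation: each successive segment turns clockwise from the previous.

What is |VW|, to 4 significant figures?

34.91

∠SAG = 85.4° gives AG at -149.8° from the x-axis; with |AG| = 10.2, G = (14.54, 5.879). ∠AGW = 72.3° gives GW at 102.5° from the x-axis; with |GW| = 28.7, W = (8.329, 33.90). Then |VW| = |W − V| = 34.91.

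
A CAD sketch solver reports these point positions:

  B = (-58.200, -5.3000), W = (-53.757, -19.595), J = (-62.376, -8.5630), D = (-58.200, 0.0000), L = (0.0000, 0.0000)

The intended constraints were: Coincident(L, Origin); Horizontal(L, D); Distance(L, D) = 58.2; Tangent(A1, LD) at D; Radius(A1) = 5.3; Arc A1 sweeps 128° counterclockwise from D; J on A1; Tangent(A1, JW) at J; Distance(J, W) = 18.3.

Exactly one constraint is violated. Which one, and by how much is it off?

Distance(J, W) = 18.3 — off by 4.30.

L = (0.00, 0.00) ✓; L.y = 0.00, D.y = 0.00 ✓; |LD| = 58.20 ✓; ∠(BD, DL) = 90.00° ✓; |BD| = 5.300 ✓; bearing(B→J) − bearing(B→D) = 128.0° ✓; |BJ| = 5.300 ✓; ∠(BJ, JW) = 90.00° ✓; |JW| = 14.00 ✗.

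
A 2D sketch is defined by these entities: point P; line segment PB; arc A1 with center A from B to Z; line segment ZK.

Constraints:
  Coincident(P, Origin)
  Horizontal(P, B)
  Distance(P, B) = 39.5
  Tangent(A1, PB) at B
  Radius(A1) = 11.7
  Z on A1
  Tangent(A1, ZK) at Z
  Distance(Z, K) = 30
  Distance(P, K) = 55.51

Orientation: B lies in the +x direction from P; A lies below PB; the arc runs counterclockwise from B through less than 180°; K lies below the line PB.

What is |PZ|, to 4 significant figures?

31.46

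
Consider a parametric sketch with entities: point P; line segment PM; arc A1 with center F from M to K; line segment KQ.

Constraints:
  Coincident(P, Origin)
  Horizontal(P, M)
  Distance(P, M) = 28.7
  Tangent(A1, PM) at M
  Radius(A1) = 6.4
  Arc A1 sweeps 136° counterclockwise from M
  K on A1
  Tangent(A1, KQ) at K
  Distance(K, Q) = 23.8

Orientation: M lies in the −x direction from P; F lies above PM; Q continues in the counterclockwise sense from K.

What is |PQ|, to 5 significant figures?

49.700

P is at the origin; PM is horizontal with |PM| = 28.7 and M on the −x side, so M = (-28.700, 0.0000). Since A1 is tangent to PM there, FM ⟂ PM, so F = M + (0, 6.4) = (-28.700, 6.4000). On A1, M sits at bearing -90° from F; a 136° counterclockwise sweep puts K at bearing 46°, so K = F + 6.4·(cos 46°, sin 46°) = (-24.254, 11.004). The tangent condition forces FK to be normal to KQ, so KQ runs along (−sin 46°, cos 46°); with |KQ| = 23.8, Q = (-41.374, 27.537). Then |PQ| = |Q − P| = 49.700.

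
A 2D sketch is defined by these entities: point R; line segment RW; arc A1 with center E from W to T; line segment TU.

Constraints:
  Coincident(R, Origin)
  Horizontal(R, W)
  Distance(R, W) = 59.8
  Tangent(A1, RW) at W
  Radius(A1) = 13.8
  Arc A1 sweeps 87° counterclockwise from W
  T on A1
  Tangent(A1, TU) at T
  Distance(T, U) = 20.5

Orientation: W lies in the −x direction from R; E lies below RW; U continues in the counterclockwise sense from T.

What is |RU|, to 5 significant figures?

81.846

R is at the origin; RW is horizontal with |RW| = 59.8 and W on the −x side, so W = (-59.800, 0.0000). Since A1 is tangent to RW there, EW ⟂ RW, so E = W + (0, -13.8) = (-59.800, -13.800). On A1, W sits at bearing 90° from E; an 87° counterclockwise sweep puts T at bearing 177°, so T = E + 13.8·(cos 177°, sin 177°) = (-73.581, -13.078). A1 meets TU tangentially, so ET is at right angles to TU, so TU runs along (−sin 177°, cos 177°); with |TU| = 20.5, U = (-74.654, -33.550). Then |RU| = |U − R| = 81.846.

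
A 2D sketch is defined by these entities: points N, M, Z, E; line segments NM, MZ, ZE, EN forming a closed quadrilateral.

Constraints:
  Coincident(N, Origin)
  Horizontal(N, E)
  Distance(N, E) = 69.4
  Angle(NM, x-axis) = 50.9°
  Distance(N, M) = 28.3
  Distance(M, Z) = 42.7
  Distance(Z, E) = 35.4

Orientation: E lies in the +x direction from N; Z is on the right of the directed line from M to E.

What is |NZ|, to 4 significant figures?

40.92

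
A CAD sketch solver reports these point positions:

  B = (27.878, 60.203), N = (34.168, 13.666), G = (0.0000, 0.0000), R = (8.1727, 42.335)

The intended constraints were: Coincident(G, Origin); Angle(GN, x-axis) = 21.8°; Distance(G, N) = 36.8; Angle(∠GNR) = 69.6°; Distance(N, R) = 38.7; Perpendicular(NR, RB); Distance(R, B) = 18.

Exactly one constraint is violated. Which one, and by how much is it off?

Distance(R, B) = 18 — off by 8.60.

G = (0.00, 0.00) ✓; GN at 21.80° ✓; |GN| = 36.80 ✓; ∠GNR = 69.60° ✓; |NR| = 38.70 ✓; ∠(NR, RB) = 90.00° ✓; |RB| = 26.60 ✗.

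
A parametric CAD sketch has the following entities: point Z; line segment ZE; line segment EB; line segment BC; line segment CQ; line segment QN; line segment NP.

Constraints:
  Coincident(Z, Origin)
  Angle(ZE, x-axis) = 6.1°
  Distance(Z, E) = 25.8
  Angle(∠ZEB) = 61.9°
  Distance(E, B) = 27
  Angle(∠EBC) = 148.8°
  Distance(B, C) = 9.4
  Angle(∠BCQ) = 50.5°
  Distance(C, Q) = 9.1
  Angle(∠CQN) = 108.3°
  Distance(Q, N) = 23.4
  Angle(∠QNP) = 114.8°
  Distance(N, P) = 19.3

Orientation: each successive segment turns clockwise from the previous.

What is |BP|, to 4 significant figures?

28.38

Z is at the origin; ZE runs at 6.1° with length 25.8, so E = (25.65, 2.742). ∠ZEB = 61.9° gives EB at -112.0° from the x-axis; with |EB| = 27.0, B = (15.54, -22.29). ∠EBC = 148.8° gives BC at -143.2° from the x-axis; with |BC| = 9.4, C = (8.013, -27.92). ∠BCQ = 50.5° gives CQ at 87.30° from the x-axis; with |CQ| = 9.1, Q = (8.441, -18.83). ∠CQN = 108.3° gives QN at 15.60° from the x-axis; with |QN| = 23.4, N = (30.98, -12.54). ∠QNP = 114.8° gives NP at -49.60° from the x-axis; with |NP| = 19.3, P = (43.49, -27.24). Then |BP| = |P − B| = 28.38.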